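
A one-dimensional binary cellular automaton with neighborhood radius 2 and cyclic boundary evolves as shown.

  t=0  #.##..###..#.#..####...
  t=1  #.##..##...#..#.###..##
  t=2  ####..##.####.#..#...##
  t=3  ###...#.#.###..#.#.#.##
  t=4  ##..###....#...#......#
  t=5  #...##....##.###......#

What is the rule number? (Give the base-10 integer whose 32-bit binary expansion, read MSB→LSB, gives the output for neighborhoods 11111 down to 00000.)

3896693492

  nb #####: next=#  (t=2,i=0, bit31=1)
  nb ####.: next=#  (t=0,i=18, bit30=1)
  nb ###.#: next=#  (t=1,i=0, bit29=1)
  nb ###..: next=.  (t=0,i=8, bit28=0)
  nb ##.##: next=#  (t=1,i=1, bit27=1)
  nb ##.#.: next=.  (t=2,i=13, bit26=0)
  nb ##..#: next=.  (t=0,i=4, bit25=0)
  nb ##...: next=.  (t=0,i=20, bit24=0)
  nb #.###: next=.  (t=1,i=16, bit23=0)
  nb #.##.: next=#  (t=0,i=2, bit22=1)
  nb #.#.#: next=.  (t=3,i=8, bit21=0)
  nb #.#..: next=.  (t=0,i=13, bit20=0)
  nb #..##: next=.  (t=0,i=5, bit19=0)
  nb #..#.: next=.  (t=0,i=10, bit18=0)
  nb #...#: next=#  (t=0,i=21, bit17=1)
  nb #....: next=.  (t=4,i=8, bit16=0)
  nb .####: next=#  (t=0,i=17, bit15=1)
  nb .###.: next=#  (t=0,i=7, bit14=1)
  nb .##.#: next=.  (t=2,i=7, bit13=0)
  nb .##..: next=#  (t=0,i=3, bit12=1)
  nb .#.##: next=.  (t=0,i=1, bit11=0)
  nb .#.#.: next=.  (t=0,i=12, bit10=0)
  nb .#..#: next=#  (t=0,i=14, bit9=1)
  nb .#...: next=.  (t=2,i=18, bit8=0)
  nb ..###: next=#  (t=0,i=6, bit7=1)
  nb ..##.: next=#  (t=1,i=6, bit6=1)
  nb ..#.#: next=#  (t=0,i=0, bit5=1)
  nb ..#..: next=#  (t=1,i=11, bit4=1)
  nb ...##: next=.  (t=2,i=20, bit3=0)
  nb ...#.: next=#  (t=0,i=22, bit2=1)
  nb ....#: next=.  (t=4,i=9, bit1=0)
  nb .....: next=.  (t=4,i=18, bit0=0)
  bits 11101000010000101101001011110100 = 3896693492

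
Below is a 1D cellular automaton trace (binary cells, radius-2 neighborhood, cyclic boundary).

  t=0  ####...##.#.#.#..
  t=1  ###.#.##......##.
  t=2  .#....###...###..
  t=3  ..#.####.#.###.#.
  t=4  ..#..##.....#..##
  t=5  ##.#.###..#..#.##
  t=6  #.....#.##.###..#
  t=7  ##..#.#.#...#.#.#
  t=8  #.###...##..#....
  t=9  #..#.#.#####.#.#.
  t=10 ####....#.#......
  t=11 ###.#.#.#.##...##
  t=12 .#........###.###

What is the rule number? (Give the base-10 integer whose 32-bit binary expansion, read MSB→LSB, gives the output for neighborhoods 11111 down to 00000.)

1129632746

  #####|.  b31=0 t=9,i=9
  ####.|#  b30=1 t=0,i=2
  ###.#|.  b29=0 t=1,i=2
  ###..|.  b28=0 t=0,i=3
  ##.##|.  b27=0 t=1,i=16
  ##.#.|.  b26=0 t=0,i=9
  ##..#|#  b25=1 t=4,i=0
  ##...|#  b24=1 t=0,i=4
  #.###|.  b23=0 t=1,i=0
  #.##.|#  b22=1 t=1,i=6
  #.#.#|.  b21=0 t=0,i=10
  #.#..|#  b20=1 t=0,i=14
  #..##|.  b19=0 t=0,i=16
  #..#.|#  b18=1 t=4,i=1
  #...#|.  b17=0 t=0,i=5
  #....|.  b16=0 t=1,i=9
  .####|#  b15=1 t=0,i=1
  .###.|#  b14=1 t=1,i=1
  .##.#|.  b13=0 t=0,i=8
  .##..|#  b12=1 t=1,i=7
  .#.##|.  b11=0 t=1,i=5
  .#.#.|.  b10=0 t=0,i=11
  .#..#|#  b9=1 t=0,i=15
  .#...|#  b8=1 t=2,i=2
  ..###|#  b7=1 t=0,i=0
  ..##.|#  b6=1 t=0,i=7
  ..#.#|#  b5=1 t=3,i=2
  ..#..|.  b4=0 t=2,i=1
  ...##|#  b3=1 t=0,i=6
  ...#.|.  b2=0 t=2,i=0
  ....#|#  b1=1 t=1,i=12
  .....|.  b0=0 t=1,i=10
  bits 01000011010101001101001111101010 = 1129632746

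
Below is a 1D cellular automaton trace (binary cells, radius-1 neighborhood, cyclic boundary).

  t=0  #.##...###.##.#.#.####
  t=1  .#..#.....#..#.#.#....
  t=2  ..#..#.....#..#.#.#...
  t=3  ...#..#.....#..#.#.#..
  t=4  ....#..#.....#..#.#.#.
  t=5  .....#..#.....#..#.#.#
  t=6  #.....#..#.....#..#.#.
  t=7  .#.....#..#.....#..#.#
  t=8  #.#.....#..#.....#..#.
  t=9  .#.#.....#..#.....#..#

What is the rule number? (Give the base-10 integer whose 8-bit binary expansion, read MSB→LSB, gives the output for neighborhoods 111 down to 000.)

  nb ###: next=.  (t=0,i=8, bit7=0)
  nb ##.: next=.  (t=0,i=0, bit6=0)
  nb #.#: next=#  (t=0,i=1, bit5=1)
  nb #..: next=#  (t=0,i=4, bit4=1)
  nb .##: next=.  (t=0,i=2, bit3=0)
  nb .#.: next=.  (t=0,i=14, bit2=0)
  nb ..#: next=.  (t=0,i=6, bit1=0)
  nb ...: next=.  (t=0,i=5, bit0=0)
  bits 00110000 = 48

48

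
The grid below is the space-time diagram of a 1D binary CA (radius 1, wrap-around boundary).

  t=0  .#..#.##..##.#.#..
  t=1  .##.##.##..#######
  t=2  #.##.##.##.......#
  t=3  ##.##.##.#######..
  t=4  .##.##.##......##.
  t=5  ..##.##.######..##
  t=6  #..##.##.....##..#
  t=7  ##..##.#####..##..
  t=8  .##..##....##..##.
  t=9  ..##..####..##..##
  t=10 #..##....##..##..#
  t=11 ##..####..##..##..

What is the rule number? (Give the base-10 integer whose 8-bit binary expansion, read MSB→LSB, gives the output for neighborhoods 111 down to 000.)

  ### -> .   bit 7 = 0  t=1,i=12
  ##. -> #   bit 6 = 1  t=0,i=7
  #.# -> #   bit 5 = 1  t=0,i=5
  #.. -> #   bit 4 = 1  t=0,i=2
  .## -> .   bit 3 = 0  t=0,i=6
  .#. -> #   bit 2 = 1  t=0,i=1
  ..# -> .   bit 1 = 0  t=0,i=0
  ... -> #   bit 0 = 1  t=0,i=17
  bits 01110101 = 117

117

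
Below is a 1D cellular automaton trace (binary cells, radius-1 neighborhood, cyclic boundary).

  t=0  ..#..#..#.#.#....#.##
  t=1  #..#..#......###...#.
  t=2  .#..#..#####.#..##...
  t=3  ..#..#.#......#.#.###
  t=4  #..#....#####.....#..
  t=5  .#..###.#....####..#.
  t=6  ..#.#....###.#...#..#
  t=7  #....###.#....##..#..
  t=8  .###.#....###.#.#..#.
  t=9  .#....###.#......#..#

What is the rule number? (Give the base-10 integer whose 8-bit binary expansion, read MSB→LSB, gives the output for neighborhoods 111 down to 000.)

  nb ###: next=.  (t=1,i=14, bit7=0)
  nb ##.: next=.  (t=0,i=20, bit6=0)
  nb #.#: next=.  (t=0,i=9, bit5=0)
  nb #..: next=#  (t=0,i=0, bit4=1)
  nb .##: next=#  (t=0,i=19, bit3=1)
  nb .#.: next=.  (t=0,i=2, bit2=0)
  nb ..#: next=.  (t=0,i=1, bit1=0)
  nb ...: next=#  (t=0,i=14, bit0=1)
  bits 00011001 = 25

25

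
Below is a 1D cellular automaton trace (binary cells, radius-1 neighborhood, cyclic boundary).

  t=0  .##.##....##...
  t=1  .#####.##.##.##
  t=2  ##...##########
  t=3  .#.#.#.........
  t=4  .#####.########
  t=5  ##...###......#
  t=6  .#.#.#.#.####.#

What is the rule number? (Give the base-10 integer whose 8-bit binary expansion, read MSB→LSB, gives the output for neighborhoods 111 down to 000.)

109

  nb ###: next=.  (t=1,i=2, bit7=0)
  nb ##.: next=#  (t=0,i=2, bit6=1)
  nb #.#: next=#  (t=0,i=3, bit5=1)
  nb #..: next=.  (t=0,i=6, bit4=0)
  nb .##: next=#  (t=0,i=1, bit3=1)
  nb .#.: next=#  (t=3,i=1, bit2=1)
  nb ..#: next=.  (t=0,i=0, bit1=0)
  nb ...: next=#  (t=0,i=7, bit0=1)
  bits 01101101 = 109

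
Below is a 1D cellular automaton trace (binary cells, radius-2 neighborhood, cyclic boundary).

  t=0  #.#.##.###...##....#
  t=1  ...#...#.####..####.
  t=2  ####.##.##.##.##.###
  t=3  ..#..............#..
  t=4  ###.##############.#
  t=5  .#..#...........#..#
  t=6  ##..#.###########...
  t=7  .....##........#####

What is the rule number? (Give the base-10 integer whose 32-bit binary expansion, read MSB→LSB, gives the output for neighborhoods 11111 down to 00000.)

  [31] ##### => .  t=2,i=0
  [30] ####. => #  t=1,i=11
  [29] ###.# => .  t=2,i=3
  [28] ###.. => #  t=0,i=9
  [27] ##.## => .  t=0,i=6
  [26] ##.#. => .  t=0,i=1
  [25] ##..# => .  t=1,i=13
  [24] ##... => #  t=0,i=10
  [23] #.### => #  t=0,i=7
  [22] #.##. => .  t=0,i=4
  [21] #.#.# => .  t=0,i=2
  [20] #.#.. => #  t=5,i=1
  [19] #..## => #  t=1,i=14
  [18] #..#. => .  t=5,i=3
  [17] #...# => #  t=0,i=11
  [16] #.... => #  t=0,i=16
  [15] .#### => .  t=1,i=10
  [14] .###. => .  t=0,i=8
  [13] .##.# => .  t=0,i=0
  [12] .##.. => .  t=0,i=14
  [11] .#.## => #  t=0,i=3
  [10] .#.#. => #  t=5,i=0
  [9] .#..# => .  t=5,i=2
  [8] .#... => .  t=1,i=4
  [7] ..### => #  t=1,i=15
  [6] ..##. => .  t=0,i=13
  [5] ..#.# => .  t=1,i=7
  [4] ..#.. => #  t=1,i=3
  [3] ...## => #  t=0,i=12
  [2] ...#. => #  t=1,i=2
  [1] ....# => #  t=0,i=17
  [0] ..... => #  t=3,i=5
  bits 01010001100110110000110010011111 = 1369115807

1369115807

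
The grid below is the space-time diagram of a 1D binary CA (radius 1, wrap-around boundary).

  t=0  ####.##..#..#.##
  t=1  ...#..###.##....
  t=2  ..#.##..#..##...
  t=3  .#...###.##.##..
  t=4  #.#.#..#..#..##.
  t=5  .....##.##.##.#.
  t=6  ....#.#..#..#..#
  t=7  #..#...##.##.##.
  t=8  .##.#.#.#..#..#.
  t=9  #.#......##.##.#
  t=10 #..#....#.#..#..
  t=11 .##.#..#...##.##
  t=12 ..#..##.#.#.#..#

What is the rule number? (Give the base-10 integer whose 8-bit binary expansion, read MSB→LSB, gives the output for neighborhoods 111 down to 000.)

82

  nb ###: next=.  (t=0,i=0, bit7=0)
  nb ##.: next=#  (t=0,i=3, bit6=1)
  nb #.#: next=.  (t=0,i=4, bit5=0)
  nb #..: next=#  (t=0,i=7, bit4=1)
  nb .##: next=.  (t=0,i=5, bit3=0)
  nb .#.: next=.  (t=0,i=9, bit2=0)
  nb ..#: next=#  (t=0,i=8, bit1=1)
  nb ...: next=.  (t=1,i=0, bit0=0)
  bits 01010010 = 82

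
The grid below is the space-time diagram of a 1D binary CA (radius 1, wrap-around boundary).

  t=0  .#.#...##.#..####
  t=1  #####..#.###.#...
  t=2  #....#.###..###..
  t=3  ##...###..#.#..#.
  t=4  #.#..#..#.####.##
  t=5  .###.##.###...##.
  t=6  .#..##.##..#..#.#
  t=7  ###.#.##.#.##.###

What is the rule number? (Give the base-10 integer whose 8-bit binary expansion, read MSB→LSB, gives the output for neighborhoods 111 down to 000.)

60

  nb ###: next=.  (t=0,i=14, bit7=0)
  nb ##.: next=.  (t=0,i=8, bit6=0)
  nb #.#: next=#  (t=0,i=0, bit5=1)
  nb #..: next=#  (t=0,i=4, bit4=1)
  nb .##: next=#  (t=0,i=7, bit3=1)
  nb .#.: next=#  (t=0,i=1, bit2=1)
  nb ..#: next=.  (t=0,i=6, bit1=0)
  nb ...: next=.  (t=0,i=5, bit0=0)
  bits 00111100 = 60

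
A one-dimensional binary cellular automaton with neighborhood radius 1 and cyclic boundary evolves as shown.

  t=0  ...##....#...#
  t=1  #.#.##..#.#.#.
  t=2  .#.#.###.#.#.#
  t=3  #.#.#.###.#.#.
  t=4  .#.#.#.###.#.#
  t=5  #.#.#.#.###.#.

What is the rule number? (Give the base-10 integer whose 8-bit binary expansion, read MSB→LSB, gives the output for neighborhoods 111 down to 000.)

242

  ###|#  b7=1 t=2,i=6
  ##.|#  b6=1 t=0,i=4
  #.#|#  b5=1 t=1,i=1
  #..|#  b4=1 t=0,i=0
  .##|.  b3=0 t=0,i=3
  .#.|.  b2=0 t=0,i=9
  ..#|#  b1=1 t=0,i=2
  ...|.  b0=0 t=0,i=1
  bits 11110010 = 242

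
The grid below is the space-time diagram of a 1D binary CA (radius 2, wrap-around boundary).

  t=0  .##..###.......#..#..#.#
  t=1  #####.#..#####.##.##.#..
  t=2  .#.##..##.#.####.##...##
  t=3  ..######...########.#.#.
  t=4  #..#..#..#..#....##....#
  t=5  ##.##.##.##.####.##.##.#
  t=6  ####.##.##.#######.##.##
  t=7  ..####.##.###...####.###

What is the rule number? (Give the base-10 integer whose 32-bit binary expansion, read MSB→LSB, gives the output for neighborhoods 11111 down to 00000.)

  nb #####: next=.  (t=1,i=2, bit31=0)
  nb ####.: next=#  (t=1,i=3, bit30=1)
  nb ###.#: next=#  (t=1,i=4, bit29=1)
  nb ###..: next=.  (t=0,i=7, bit28=0)
  nb ##.##: next=#  (t=1,i=14, bit27=1)
  nb ##.#.: next=.  (t=1,i=5, bit26=0)
  nb ##..#: next=#  (t=0,i=3, bit25=1)
  nb ##...: next=.  (t=0,i=8, bit24=0)
  nb #.###: next=#  (t=2,i=12, bit23=1)
  nb #.##.: next=#  (t=0,i=1, bit22=1)
  nb #.#.#: next=.  (t=0,i=23, bit21=0)
  nb #.#..: next=.  (t=1,i=6, bit20=0)
  nb #..##: next=#  (t=0,i=4, bit19=1)
  nb #..#.: next=.  (t=0,i=17, bit18=0)
  nb #...#: next=#  (t=2,i=20, bit17=1)
  nb #....: next=#  (t=0,i=9, bit16=1)
  nb .####: next=#  (t=1,i=1, bit15=1)
  nb .###.: next=#  (t=0,i=6, bit14=1)
  nb .##.#: next=.  (t=1,i=16, bit13=0)
  nb .##..: next=#  (t=0,i=2, bit12=1)
  nb .#.##: next=#  (t=0,i=0, bit11=1)
  nb .#.#.: next=.  (t=0,i=22, bit10=0)
  nb .#..#: next=#  (t=0,i=16, bit9=1)
  nb .#...: next=#  (t=3,i=23, bit8=1)
  nb ..###: next=.  (t=0,i=5, bit7=0)
  nb ..##.: next=#  (t=2,i=7, bit6=1)
  nb ..#.#: next=#  (t=0,i=21, bit5=1)
  nb ..#..: next=#  (t=0,i=15, bit4=1)
  nb ...##: next=.  (t=2,i=21, bit3=0)
  nb ...#.: next=.  (t=0,i=14, bit2=0)
  nb ....#: next=#  (t=0,i=13, bit1=1)
  nb .....: next=#  (t=0,i=10, bit0=1)
  bits 01101010110010111101101101110011 = 1791744883

1791744883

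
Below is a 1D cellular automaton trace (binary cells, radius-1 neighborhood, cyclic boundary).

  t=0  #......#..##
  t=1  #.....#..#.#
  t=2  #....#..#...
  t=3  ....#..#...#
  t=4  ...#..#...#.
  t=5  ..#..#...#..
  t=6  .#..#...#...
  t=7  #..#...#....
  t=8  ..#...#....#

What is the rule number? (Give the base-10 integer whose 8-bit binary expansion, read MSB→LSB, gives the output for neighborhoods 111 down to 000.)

194

  ### -> #   bit 7 = 1  t=0,i=11
  ##. -> #   bit 6 = 1  t=0,i=0
  #.# -> .   bit 5 = 0  t=1,i=10
  #.. -> .   bit 4 = 0  t=0,i=1
  .## -> .   bit 3 = 0  t=0,i=10
  .#. -> .   bit 2 = 0  t=0,i=7
  ..# -> #   bit 1 = 1  t=0,i=6
  ... -> .   bit 0 = 0  t=0,i=2
  bits 11000010 = 194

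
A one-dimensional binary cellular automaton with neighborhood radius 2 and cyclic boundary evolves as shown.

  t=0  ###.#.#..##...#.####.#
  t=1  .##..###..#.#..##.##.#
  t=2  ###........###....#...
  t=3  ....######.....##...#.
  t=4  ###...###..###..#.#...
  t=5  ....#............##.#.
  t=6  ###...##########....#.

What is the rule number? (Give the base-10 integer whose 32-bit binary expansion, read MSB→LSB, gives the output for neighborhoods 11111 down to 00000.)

3771932163

  #####|#  b31=1 t=3,i=6
  ####.|#  b30=1 t=0,i=1
  ###.#|#  b29=1 t=0,i=2
  ###..|.  b28=0 t=1,i=7
  ##.##|.  b27=0 t=0,i=20
  ##.#.|.  b26=0 t=0,i=3
  ##..#|.  b25=0 t=1,i=3
  ##...|.  b24=0 t=0,i=11
  #.###|#  b23=1 t=0,i=16
  #.##.|#  b22=1 t=1,i=1
  #.#.#|.  b21=0 t=0,i=4
  #.#..|#  b20=1 t=0,i=6
  #..##|.  b19=0 t=0,i=8
  #..#.|.  b18=0 t=1,i=9
  #...#|#  b17=1 t=0,i=12
  #....|#  b16=1 t=2,i=4
  .####|.  b15=0 t=0,i=0
  .###.|.  b14=0 t=1,i=6
  .##.#|.  b13=0 t=1,i=16
  .##..|#  b12=1 t=0,i=10
  .#.##|#  b11=1 t=0,i=15
  .#.#.|#  b10=1 t=0,i=5
  .#..#|#  b9=1 t=0,i=7
  .#...|.  b8=0 t=2,i=19
  ..###|.  b7=0 t=1,i=5
  ..##.|.  b6=0 t=0,i=9
  ..#.#|.  b5=0 t=0,i=14
  ..#..|.  b4=0 t=2,i=18
  ...##|.  b3=0 t=2,i=10
  ...#.|.  b2=0 t=0,i=13
  ....#|#  b1=1 t=2,i=9
  .....|#  b0=1 t=2,i=5
  bits 11100000110100110001111000000011 = 3771932163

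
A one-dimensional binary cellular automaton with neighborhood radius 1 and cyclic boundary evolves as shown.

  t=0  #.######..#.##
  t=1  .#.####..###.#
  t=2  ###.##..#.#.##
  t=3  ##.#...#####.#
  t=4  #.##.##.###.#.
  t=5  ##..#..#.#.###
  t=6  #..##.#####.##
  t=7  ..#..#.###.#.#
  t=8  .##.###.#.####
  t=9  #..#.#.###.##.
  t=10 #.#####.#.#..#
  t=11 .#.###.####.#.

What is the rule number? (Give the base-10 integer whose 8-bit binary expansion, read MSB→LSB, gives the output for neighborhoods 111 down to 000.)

167

  ###|#  b7=1 t=0,i=3
  ##.|.  b6=0 t=0,i=0
  #.#|#  b5=1 t=0,i=1
  #..|.  b4=0 t=0,i=8
  .##|.  b3=0 t=0,i=2
  .#.|#  b2=1 t=0,i=10
  ..#|#  b1=1 t=0,i=9
  ...|#  b0=1 t=3,i=5
  bits 10100111 = 167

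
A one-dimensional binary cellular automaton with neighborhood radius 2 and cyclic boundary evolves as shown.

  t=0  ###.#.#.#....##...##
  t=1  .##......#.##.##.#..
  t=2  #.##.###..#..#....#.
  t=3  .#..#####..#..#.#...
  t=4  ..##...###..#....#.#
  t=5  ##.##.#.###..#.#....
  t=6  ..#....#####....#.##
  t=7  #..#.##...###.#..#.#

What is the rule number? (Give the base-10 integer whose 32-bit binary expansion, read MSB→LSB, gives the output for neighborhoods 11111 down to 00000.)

  ##### -> .   bit 31 = 0  t=0,i=0
  ####. -> #   bit 30 = 1  t=0,i=1
  ###.# -> #   bit 29 = 1  t=0,i=2
  ###.. -> #   bit 28 = 1  t=2,i=7
  ##.## -> #   bit 27 = 1  t=1,i=13
  ##.#. -> .   bit 26 = 0  t=0,i=3
  ##..# -> #   bit 25 = 1  t=2,i=8
  ##... -> #   bit 24 = 1  t=0,i=15
  #.### -> #   bit 23 = 1  t=2,i=5
  #.##. -> .   bit 22 = 0  t=1,i=11
  #.#.# -> .   bit 21 = 0  t=0,i=4
  #.#.. -> .   bit 20 = 0  t=0,i=8
  #..## -> #   bit 19 = 1  t=3,i=3
  #..#. -> .   bit 18 = 0  t=2,i=9
  #...# -> .   bit 17 = 0  t=0,i=16
  #.... -> .   bit 16 = 0  t=0,i=10
  .#### -> .   bit 15 = 0  t=0,i=19
  .###. -> #   bit 14 = 1  t=2,i=6
  .##.# -> .   bit 13 = 0  t=1,i=12
  .##.. -> #   bit 12 = 1  t=0,i=14
  .#.## -> #   bit 11 = 1  t=1,i=10
  .#.#. -> .   bit 10 = 0  t=0,i=5
  .#..# -> #   bit 9 = 1  t=2,i=11
  .#... -> #   bit 8 = 1  t=0,i=9
  ..### -> .   bit 7 = 0  t=0,i=18
  ..##. -> .   bit 6 = 0  t=0,i=13
  ..#.# -> .   bit 5 = 0  t=1,i=9
  ..#.. -> .   bit 4 = 0  t=2,i=10
  ...## -> #   bit 3 = 1  t=0,i=12
  ...#. -> .   bit 2 = 0  t=1,i=8
  ....# -> #   bit 1 = 1  t=0,i=11
  ..... -> #   bit 0 = 1  t=1,i=5
  bits 01111011100010000101101100001011 = 2072533771

2072533771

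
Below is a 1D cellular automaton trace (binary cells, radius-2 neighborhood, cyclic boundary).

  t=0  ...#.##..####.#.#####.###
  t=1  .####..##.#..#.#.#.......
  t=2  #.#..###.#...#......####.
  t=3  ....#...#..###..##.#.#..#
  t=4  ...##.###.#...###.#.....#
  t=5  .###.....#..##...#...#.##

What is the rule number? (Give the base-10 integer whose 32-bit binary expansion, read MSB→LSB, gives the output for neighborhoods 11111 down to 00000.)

  #####|.  b31=0 t=0,i=18
  ####.|.  b30=0 t=0,i=11
  ###.#|.  b29=0 t=0,i=12
  ###..|.  b28=0 t=0,i=24
  ##.##|.  b27=0 t=0,i=21
  ##.#.|#  b26=1 t=0,i=13
  ##..#|#  b25=1 t=0,i=7
  ##...|.  b24=0 t=0,i=0
  #.###|.  b23=0 t=0,i=16
  #.##.|.  b22=0 t=0,i=5
  #.#.#|.  b21=0 t=0,i=14
  #.#..|.  b20=0 t=1,i=10
  #..##|#  b19=1 t=0,i=8
  #..#.|.  b18=0 t=1,i=12
  #...#|#  b17=1 t=0,i=1
  #....|.  b16=0 t=1,i=19
  .####|#  b15=1 t=0,i=10
  .###.|.  b14=0 t=0,i=23
  .##.#|.  b13=0 t=1,i=8
  .##..|.  b12=0 t=0,i=6
  .#.##|#  b11=1 t=0,i=4
  .#.#.|.  b10=0 t=1,i=14
  .#..#|.  b9=0 t=1,i=11
  .#...|.  b8=0 t=1,i=18
  ..###|.  b7=0 t=0,i=9
  ..##.|#  b6=1 t=1,i=7
  ..#.#|#  b5=1 t=0,i=3
  ..#..|#  b4=1 t=2,i=13
  ...##|#  b3=1 t=1,i=0
  ...#.|#  b2=1 t=0,i=2
  ....#|.  b1=0 t=1,i=24
  .....|#  b0=1 t=1,i=20
  bits 00000110000010101000100001111101 = 101353597

101353597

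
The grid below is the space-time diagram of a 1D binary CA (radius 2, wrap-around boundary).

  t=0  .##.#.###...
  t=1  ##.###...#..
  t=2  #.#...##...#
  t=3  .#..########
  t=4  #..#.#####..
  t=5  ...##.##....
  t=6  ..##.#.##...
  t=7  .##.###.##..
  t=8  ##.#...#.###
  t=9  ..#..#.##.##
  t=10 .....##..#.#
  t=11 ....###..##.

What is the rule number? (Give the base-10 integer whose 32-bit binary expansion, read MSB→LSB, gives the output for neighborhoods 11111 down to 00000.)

  ##### -> #   bit 31 = 1  t=3,i=6
  ####. -> .   bit 30 = 0  t=3,i=10
  ###.# -> .   bit 29 = 0  t=3,i=11
  ###.. -> .   bit 28 = 0  t=0,i=8
  ##.## -> #   bit 27 = 1  t=1,i=2
  ##.#. -> #   bit 26 = 1  t=0,i=3
  ##..# -> .   bit 25 = 0  t=4,i=10
  ##... -> #   bit 24 = 1  t=0,i=9
  #.### -> .   bit 23 = 0  t=0,i=6
  #.##. -> .   bit 22 = 0  t=5,i=6
  #.#.# -> #   bit 21 = 1  t=0,i=4
  #.#.. -> .   bit 20 = 0  t=2,i=2
  #..## -> #   bit 19 = 1  t=1,i=11
  #..#. -> .   bit 18 = 0  t=4,i=2
  #...# -> #   bit 17 = 1  t=1,i=7
  #.... -> .   bit 16 = 0  t=0,i=10
  .#### -> #   bit 15 = 1  t=3,i=5
  .###. -> .   bit 14 = 0  t=0,i=7
  .##.# -> .   bit 13 = 0  t=0,i=2
  .##.. -> #   bit 12 = 1  t=2,i=7
  .#.## -> #   bit 11 = 1  t=0,i=5
  .#.#. -> #   bit 10 = 1  t=10,i=10
  .#..# -> .   bit 9 = 0  t=1,i=10
  .#... -> .   bit 8 = 0  t=2,i=3
  ..### -> .   bit 7 = 0  t=3,i=4
  ..##. -> #   bit 6 = 1  t=0,i=1
  ..#.# -> #   bit 5 = 1  t=4,i=3
  ..#.. -> .   bit 4 = 0  t=1,i=9
  ...## -> #   bit 3 = 1  t=0,i=0
  ...#. -> .   bit 2 = 0  t=1,i=8
  ....# -> .   bit 1 = 0  t=0,i=11
  ..... -> .   bit 0 = 0  t=5,i=0
  bits 10001101001010101001110001101000 = 2368380008

2368380008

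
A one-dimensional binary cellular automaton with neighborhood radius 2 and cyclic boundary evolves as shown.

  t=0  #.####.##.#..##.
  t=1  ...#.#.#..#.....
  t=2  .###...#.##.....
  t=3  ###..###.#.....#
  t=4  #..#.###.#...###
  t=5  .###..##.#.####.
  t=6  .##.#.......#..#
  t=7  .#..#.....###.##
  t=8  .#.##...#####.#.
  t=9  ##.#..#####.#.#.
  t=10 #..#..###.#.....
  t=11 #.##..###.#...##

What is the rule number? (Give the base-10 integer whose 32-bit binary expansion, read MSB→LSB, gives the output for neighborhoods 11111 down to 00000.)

  ##### -> #   bit 31 = 1  t=8,i=10
  ####. -> .   bit 30 = 0  t=0,i=4
  ###.# -> #   bit 29 = 1  t=0,i=5
  ###.. -> .   bit 28 = 0  t=2,i=3
  ##.## -> .   bit 27 = 0  t=0,i=6
  ##.#. -> .   bit 26 = 0  t=0,i=9
  ##..# -> #   bit 25 = 1  t=3,i=3
  ##... -> .   bit 24 = 0  t=2,i=4
  #.### -> .   bit 23 = 0  t=0,i=2
  #.##. -> #   bit 22 = 1  t=0,i=7
  #.#.# -> .   bit 21 = 0  t=0,i=0
  #.#.. -> #   bit 20 = 1  t=0,i=10
  #..## -> .   bit 19 = 0  t=0,i=12
  #..#. -> #   bit 18 = 1  t=1,i=9
  #...# -> #   bit 17 = 1  t=2,i=5
  #.... -> .   bit 16 = 0  t=1,i=12
  .#### -> #   bit 15 = 1  t=0,i=3
  .###. -> #   bit 14 = 1  t=2,i=2
  .##.# -> .   bit 13 = 0  t=0,i=8
  .##.. -> .   bit 12 = 0  t=2,i=10
  .#.## -> .   bit 11 = 0  t=0,i=1
  .#.#. -> .   bit 10 = 0  t=1,i=4
  .#..# -> .   bit 9 = 0  t=0,i=11
  .#... -> .   bit 8 = 0  t=1,i=11
  ..### -> #   bit 7 = 1  t=2,i=1
  ..##. -> .   bit 6 = 0  t=0,i=13
  ..#.# -> #   bit 5 = 1  t=1,i=3
  ..#.. -> #   bit 4 = 1  t=1,i=10
  ...## -> #   bit 3 = 1  t=2,i=0
  ...#. -> #   bit 2 = 1  t=1,i=2
  ....# -> #   bit 1 = 1  t=1,i=1
  ..... -> .   bit 0 = 0  t=1,i=0
  bits 10100010010101101100000010111110 = 2723594430

2723594430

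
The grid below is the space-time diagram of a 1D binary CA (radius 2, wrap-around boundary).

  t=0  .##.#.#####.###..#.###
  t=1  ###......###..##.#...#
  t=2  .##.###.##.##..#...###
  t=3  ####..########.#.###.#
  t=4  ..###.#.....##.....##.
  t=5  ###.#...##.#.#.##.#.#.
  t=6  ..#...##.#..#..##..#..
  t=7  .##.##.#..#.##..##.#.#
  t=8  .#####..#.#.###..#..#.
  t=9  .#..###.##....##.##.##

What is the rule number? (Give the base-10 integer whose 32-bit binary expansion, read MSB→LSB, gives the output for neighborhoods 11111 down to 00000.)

2051225277

  nb #####: next=.  (t=0,i=8, bit31=0)
  nb ####.: next=#  (t=0,i=9, bit30=1)
  nb ###.#: next=#  (t=0,i=10, bit29=1)
  nb ###..: next=#  (t=0,i=14, bit28=1)
  nb ##.##: next=#  (t=0,i=0, bit27=1)
  nb ##.#.: next=.  (t=0,i=3, bit26=0)
  nb ##..#: next=#  (t=0,i=15, bit25=1)
  nb ##...: next=.  (t=1,i=3, bit24=0)
  nb #.###: next=.  (t=0,i=6, bit23=0)
  nb #.##.: next=#  (t=0,i=1, bit22=1)
  nb #.#.#: next=.  (t=0,i=4, bit21=0)
  nb #.#..: next=.  (t=1,i=17, bit20=0)
  nb #..##: next=.  (t=1,i=13, bit19=0)
  nb #..#.: next=.  (t=0,i=16, bit18=0)
  nb #...#: next=#  (t=1,i=19, bit17=1)
  nb #....: next=#  (t=1,i=4, bit16=1)
  nb .####: next=.  (t=0,i=7, bit15=0)
  nb .###.: next=.  (t=0,i=13, bit14=0)
  nb .##.#: next=#  (t=0,i=2, bit13=1)
  nb .##..: next=#  (t=2,i=12, bit12=1)
  nb .#.##: next=.  (t=0,i=5, bit11=0)
  nb .#.#.: next=#  (t=5,i=12, bit10=1)
  nb .#..#: next=#  (t=6,i=10, bit9=1)
  nb .#...: next=.  (t=1,i=18, bit8=0)
  nb ..###: next=#  (t=1,i=9, bit7=1)
  nb ..##.: next=.  (t=1,i=14, bit6=0)
  nb ..#.#: next=#  (t=0,i=17, bit5=1)
  nb ..#..: next=#  (t=2,i=15, bit4=1)
  nb ...##: next=#  (t=1,i=8, bit3=1)
  nb ...#.: next=#  (t=6,i=1, bit2=1)
  nb ....#: next=.  (t=1,i=7, bit1=0)
  nb .....: next=#  (t=1,i=5, bit0=1)
  bits 01111010010000110011011010111101 = 2051225277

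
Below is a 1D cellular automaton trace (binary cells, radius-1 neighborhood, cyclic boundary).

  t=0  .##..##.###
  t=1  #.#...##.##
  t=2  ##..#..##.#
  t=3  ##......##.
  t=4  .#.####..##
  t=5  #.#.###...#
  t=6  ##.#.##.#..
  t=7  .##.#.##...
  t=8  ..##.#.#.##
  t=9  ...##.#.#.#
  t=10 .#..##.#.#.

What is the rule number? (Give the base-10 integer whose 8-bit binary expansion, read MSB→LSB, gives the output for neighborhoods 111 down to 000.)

  [7] ### => #  t=0,i=9
  [6] ##. => #  t=0,i=2
  [5] #.# => #  t=0,i=0
  [4] #.. => .  t=0,i=3
  [3] .## => .  t=0,i=1
  [2] .#. => .  t=1,i=2
  [1] ..# => .  t=0,i=4
  [0] ... => #  t=1,i=4
  bits 11100001 = 225

225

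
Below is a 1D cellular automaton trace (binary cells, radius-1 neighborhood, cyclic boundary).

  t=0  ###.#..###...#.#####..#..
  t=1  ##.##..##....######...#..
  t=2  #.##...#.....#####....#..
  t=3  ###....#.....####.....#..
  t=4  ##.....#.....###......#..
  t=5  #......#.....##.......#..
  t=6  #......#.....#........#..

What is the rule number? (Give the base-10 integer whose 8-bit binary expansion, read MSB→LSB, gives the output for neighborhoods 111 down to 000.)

172

  nb ###: next=#  (t=0,i=1, bit7=1)
  nb ##.: next=.  (t=0,i=2, bit6=0)
  nb #.#: next=#  (t=0,i=3, bit5=1)
  nb #..: next=.  (t=0,i=5, bit4=0)
  nb .##: next=#  (t=0,i=0, bit3=1)
  nb .#.: next=#  (t=0,i=4, bit2=1)
  nb ..#: next=.  (t=0,i=6, bit1=0)
  nb ...: next=.  (t=0,i=11, bit0=0)
  bits 10101100 = 172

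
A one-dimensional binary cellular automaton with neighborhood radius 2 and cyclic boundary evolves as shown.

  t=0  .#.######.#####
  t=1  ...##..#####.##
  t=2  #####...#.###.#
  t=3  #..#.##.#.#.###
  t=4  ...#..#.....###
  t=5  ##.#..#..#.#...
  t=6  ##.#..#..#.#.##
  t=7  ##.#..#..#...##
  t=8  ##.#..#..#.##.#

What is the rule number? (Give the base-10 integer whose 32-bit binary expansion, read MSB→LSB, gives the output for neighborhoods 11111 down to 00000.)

  [31] ##### => .  t=0,i=5
  [30] ####. => #  t=0,i=7
  [29] ###.# => #  t=0,i=8
  [28] ###.. => .  t=2,i=4
  [27] ##.## => #  t=0,i=9
  [26] ##.#. => .  t=0,i=0
  [25] ##..# => .  t=1,i=5
  [24] ##... => #  t=1,i=0
  [23] #.### => #  t=0,i=3
  [22] #.##. => .  t=1,i=13
  [21] #.#.# => .  t=0,i=1
  [20] #.#.. => #  t=5,i=3
  [19] #..## => .  t=1,i=6
  [18] #..#. => .  t=3,i=2
  [17] #...# => #  t=1,i=1
  [16] #.... => .  t=4,i=8
  [15] .#### => #  t=0,i=4
  [14] .###. => .  t=2,i=11
  [13] .##.# => #  t=3,i=6
  [12] .##.. => #  t=1,i=4
  [11] .#.## => .  t=0,i=2
  [10] .#.#. => .  t=3,i=9
  [9] .#..# => .  t=4,i=4
  [8] .#... => .  t=4,i=7
  [7] ..### => .  t=1,i=7
  [6] ..##. => #  t=1,i=3
  [5] ..#.# => #  t=2,i=8
  [4] ..#.. => #  t=4,i=3
  [3] ...## => #  t=1,i=2
  [2] ...#. => .  t=2,i=7
  [1] ....# => .  t=4,i=10
  [0] ..... => #  t=4,i=9
  bits 01101001100100101011000001111001 = 1771221113

1771221113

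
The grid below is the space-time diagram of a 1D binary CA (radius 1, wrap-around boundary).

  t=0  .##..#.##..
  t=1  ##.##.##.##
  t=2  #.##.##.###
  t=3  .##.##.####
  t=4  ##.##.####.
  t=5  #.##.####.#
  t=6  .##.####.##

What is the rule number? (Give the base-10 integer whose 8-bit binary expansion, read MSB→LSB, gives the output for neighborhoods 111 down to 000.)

187

  [7] ### => #  t=1,i=0
  [6] ##. => .  t=0,i=2
  [5] #.# => #  t=0,i=6
  [4] #.. => #  t=0,i=3
  [3] .## => #  t=0,i=1
  [2] .#. => .  t=0,i=5
  [1] ..# => #  t=0,i=0
  [0] ... => #  t=0,i=10
  bits 10111011 = 187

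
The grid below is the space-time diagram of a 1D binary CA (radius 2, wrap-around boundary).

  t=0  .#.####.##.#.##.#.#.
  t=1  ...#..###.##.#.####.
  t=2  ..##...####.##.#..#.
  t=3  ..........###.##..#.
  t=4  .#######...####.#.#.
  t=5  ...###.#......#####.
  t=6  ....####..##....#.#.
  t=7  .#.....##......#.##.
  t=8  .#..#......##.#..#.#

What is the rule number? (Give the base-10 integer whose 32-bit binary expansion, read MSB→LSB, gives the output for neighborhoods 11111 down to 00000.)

  #####|#  b31=1 t=4,i=3
  ####.|.  b30=0 t=0,i=5
  ###.#|#  b29=1 t=0,i=6
  ###..|#  b28=1 t=1,i=18
  ##.##|#  b27=1 t=0,i=7
  ##.#.|#  b26=1 t=0,i=10
  ##..#|#  b25=1 t=3,i=16
  ##...|.  b24=0 t=1,i=19
  #.###|#  b23=1 t=0,i=3
  #.##.|#  b22=1 t=0,i=8
  #.#.#|#  b21=1 t=0,i=11
  #.#..|#  b20=1 t=0,i=18
  #..##|.  b19=0 t=1,i=5
  #..#.|.  b18=0 t=0,i=0
  #...#|.  b17=0 t=2,i=0
  #....|.  b16=0 t=1,i=0
  .####|.  b15=0 t=0,i=4
  .###.|#  b14=1 t=1,i=7
  .##.#|.  b13=0 t=0,i=9
  .##..|.  b12=0 t=2,i=3
  .#.##|.  b11=0 t=0,i=2
  .#.#.|#  b10=1 t=0,i=17
  .#..#|.  b9=0 t=0,i=19
  .#...|.  b8=0 t=2,i=19
  ..###|.  b7=0 t=1,i=6
  ..##.|.  b6=0 t=2,i=2
  ..#.#|.  b5=0 t=0,i=1
  ..#..|#  b4=1 t=1,i=3
  ...##|.  b3=0 t=2,i=1
  ...#.|#  b2=1 t=1,i=2
  ....#|.  b1=0 t=1,i=1
  .....|#  b0=1 t=3,i=1
  bits 10111110111100000100010000010101 = 3203417109

3203417109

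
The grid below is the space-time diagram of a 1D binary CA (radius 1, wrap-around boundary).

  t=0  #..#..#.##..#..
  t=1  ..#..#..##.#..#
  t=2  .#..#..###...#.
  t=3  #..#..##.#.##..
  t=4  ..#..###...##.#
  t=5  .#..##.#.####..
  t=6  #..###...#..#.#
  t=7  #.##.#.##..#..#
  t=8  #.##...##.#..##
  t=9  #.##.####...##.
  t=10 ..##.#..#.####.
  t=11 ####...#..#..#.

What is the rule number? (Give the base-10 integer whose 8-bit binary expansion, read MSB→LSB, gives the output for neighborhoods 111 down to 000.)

  ### -> .   bit 7 = 0  t=2,i=8
  ##. -> #   bit 6 = 1  t=0,i=9
  #.# -> .   bit 5 = 0  t=0,i=7
  #.. -> .   bit 4 = 0  t=0,i=1
  .## -> #   bit 3 = 1  t=0,i=8
  .#. -> .   bit 2 = 0  t=0,i=0
  ..# -> #   bit 1 = 1  t=0,i=2
  ... -> #   bit 0 = 1  t=2,i=11
  bits 01001011 = 75

75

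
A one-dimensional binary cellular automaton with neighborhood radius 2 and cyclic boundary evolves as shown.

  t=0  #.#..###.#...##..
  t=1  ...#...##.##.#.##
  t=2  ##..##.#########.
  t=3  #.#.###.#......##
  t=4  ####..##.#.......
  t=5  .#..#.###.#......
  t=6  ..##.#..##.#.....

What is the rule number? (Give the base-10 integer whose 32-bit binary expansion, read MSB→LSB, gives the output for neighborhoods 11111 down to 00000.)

795257664

  nb #####: next=.  (t=2,i=9, bit31=0)
  nb ####.: next=.  (t=2,i=14, bit30=0)
  nb ###.#: next=#  (t=0,i=7, bit29=1)
  nb ###..: next=.  (t=4,i=3, bit28=0)
  nb ##.##: next=#  (t=1,i=9, bit27=1)
  nb ##.#.: next=#  (t=0,i=8, bit26=1)
  nb ##..#: next=#  (t=0,i=15, bit25=1)
  nb ##...: next=#  (t=1,i=0, bit24=1)
  nb #.###: next=.  (t=2,i=7, bit23=0)
  nb #.##.: next=#  (t=1,i=10, bit22=1)
  nb #.#.#: next=#  (t=1,i=13, bit21=1)
  nb #.#..: next=.  (t=0,i=2, bit20=0)
  nb #..##: next=.  (t=0,i=4, bit19=0)
  nb #..#.: next=#  (t=0,i=16, bit18=1)
  nb #...#: next=#  (t=0,i=11, bit17=1)
  nb #....: next=.  (t=3,i=10, bit16=0)
  nb .####: next=#  (t=2,i=8, bit15=1)
  nb .###.: next=.  (t=0,i=6, bit14=0)
  nb .##.#: next=#  (t=1,i=8, bit13=1)
  nb .##..: next=.  (t=0,i=14, bit12=0)
  nb .#.##: next=#  (t=1,i=14, bit11=1)
  nb .#.#.: next=.  (t=0,i=1, bit10=0)
  nb .#..#: next=#  (t=0,i=3, bit9=1)
  nb .#...: next=#  (t=0,i=10, bit8=1)
  nb ..###: next=.  (t=0,i=5, bit7=0)
  nb ..##.: next=#  (t=0,i=13, bit6=1)
  nb ..#.#: next=.  (t=0,i=0, bit5=0)
  nb ..#..: next=.  (t=1,i=3, bit4=0)
  nb ...##: next=.  (t=0,i=12, bit3=0)
  nb ...#.: next=.  (t=1,i=2, bit2=0)
  nb ....#: next=.  (t=3,i=13, bit1=0)
  nb .....: next=.  (t=3,i=11, bit0=0)
  bits 00101111011001101010101101000000 = 795257664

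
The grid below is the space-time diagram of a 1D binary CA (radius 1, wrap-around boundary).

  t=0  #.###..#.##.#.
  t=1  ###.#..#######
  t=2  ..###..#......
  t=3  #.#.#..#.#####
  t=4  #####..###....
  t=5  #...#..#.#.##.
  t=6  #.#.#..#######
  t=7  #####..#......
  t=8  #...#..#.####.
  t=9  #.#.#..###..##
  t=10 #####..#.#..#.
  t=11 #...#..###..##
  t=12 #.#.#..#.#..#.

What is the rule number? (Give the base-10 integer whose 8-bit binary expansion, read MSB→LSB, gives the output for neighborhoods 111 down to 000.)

  nb ###: next=.  (t=0,i=3, bit7=0)
  nb ##.: next=#  (t=0,i=4, bit6=1)
  nb #.#: next=#  (t=0,i=1, bit5=1)
  nb #..: next=.  (t=0,i=5, bit4=0)
  nb .##: next=#  (t=0,i=2, bit3=1)
  nb .#.: next=#  (t=0,i=0, bit2=1)
  nb ..#: next=.  (t=0,i=6, bit1=0)
  nb ...: next=#  (t=2,i=0, bit0=1)
  bits 01101101 = 109

109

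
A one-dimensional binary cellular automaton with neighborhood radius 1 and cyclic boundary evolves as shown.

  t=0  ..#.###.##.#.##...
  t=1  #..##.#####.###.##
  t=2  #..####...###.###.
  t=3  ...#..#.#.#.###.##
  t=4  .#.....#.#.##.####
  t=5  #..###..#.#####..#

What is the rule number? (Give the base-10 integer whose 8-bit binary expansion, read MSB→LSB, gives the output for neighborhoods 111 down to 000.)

  nb ###: next=.  (t=0,i=5, bit7=0)
  nb ##.: next=#  (t=0,i=6, bit6=1)
  nb #.#: next=#  (t=0,i=3, bit5=1)
  nb #..: next=.  (t=0,i=15, bit4=0)
  nb .##: next=#  (t=0,i=4, bit3=1)
  nb .#.: next=.  (t=0,i=2, bit2=0)
  nb ..#: next=.  (t=0,i=1, bit1=0)
  nb ...: next=#  (t=0,i=0, bit0=1)
  bits 01101001 = 105

105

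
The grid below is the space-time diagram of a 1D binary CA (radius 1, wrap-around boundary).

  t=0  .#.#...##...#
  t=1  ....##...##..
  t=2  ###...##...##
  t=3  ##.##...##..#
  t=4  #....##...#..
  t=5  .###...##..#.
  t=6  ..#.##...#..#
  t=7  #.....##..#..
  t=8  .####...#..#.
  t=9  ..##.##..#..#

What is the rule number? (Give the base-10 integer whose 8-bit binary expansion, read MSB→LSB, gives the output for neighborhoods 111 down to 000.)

145

  [7] ### => #  t=2,i=0
  [6] ##. => .  t=0,i=8
  [5] #.# => .  t=0,i=0
  [4] #.. => #  t=0,i=4
  [3] .## => .  t=0,i=7
  [2] .#. => .  t=0,i=1
  [1] ..# => .  t=0,i=6
  [0] ... => #  t=0,i=5
  bits 10010001 = 145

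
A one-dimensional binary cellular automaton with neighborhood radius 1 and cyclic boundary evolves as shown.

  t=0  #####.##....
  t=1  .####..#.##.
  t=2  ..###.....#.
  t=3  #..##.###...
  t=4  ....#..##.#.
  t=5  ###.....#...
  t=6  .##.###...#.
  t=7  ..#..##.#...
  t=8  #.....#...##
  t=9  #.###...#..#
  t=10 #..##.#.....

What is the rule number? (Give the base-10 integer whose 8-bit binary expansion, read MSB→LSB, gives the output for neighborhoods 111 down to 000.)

193

  [7] ### => #  t=0,i=1
  [6] ##. => #  t=0,i=4
  [5] #.# => .  t=0,i=5
  [4] #.. => .  t=0,i=8
  [3] .## => .  t=0,i=0
  [2] .#. => .  t=1,i=7
  [1] ..# => .  t=0,i=11
  [0] ... => #  t=0,i=9
  bits 11000001 = 193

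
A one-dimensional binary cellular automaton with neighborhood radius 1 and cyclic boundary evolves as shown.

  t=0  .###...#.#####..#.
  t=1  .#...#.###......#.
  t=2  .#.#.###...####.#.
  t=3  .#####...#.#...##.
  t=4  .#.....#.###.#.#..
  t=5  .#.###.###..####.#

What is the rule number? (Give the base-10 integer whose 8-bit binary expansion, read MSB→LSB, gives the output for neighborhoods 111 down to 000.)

  nb ###: next=.  (t=0,i=2, bit7=0)
  nb ##.: next=.  (t=0,i=3, bit6=0)
  nb #.#: next=#  (t=0,i=8, bit5=1)
  nb #..: next=.  (t=0,i=4, bit4=0)
  nb .##: next=#  (t=0,i=1, bit3=1)
  nb .#.: next=#  (t=0,i=7, bit2=1)
  nb ..#: next=.  (t=0,i=0, bit1=0)
  nb ...: next=#  (t=0,i=5, bit0=1)
  bits 00101101 = 45

45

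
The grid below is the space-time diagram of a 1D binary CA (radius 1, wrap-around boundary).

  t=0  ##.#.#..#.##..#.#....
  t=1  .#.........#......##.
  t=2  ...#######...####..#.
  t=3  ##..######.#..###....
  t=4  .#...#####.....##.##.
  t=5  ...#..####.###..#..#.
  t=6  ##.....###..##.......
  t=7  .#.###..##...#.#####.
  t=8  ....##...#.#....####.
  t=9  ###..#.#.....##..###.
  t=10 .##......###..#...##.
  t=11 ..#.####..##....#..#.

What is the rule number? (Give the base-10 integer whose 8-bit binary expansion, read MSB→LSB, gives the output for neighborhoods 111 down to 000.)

193

  ### -> #   bit 7 = 1  t=2,i=4
  ##. -> #   bit 6 = 1  t=0,i=1
  #.# -> .   bit 5 = 0  t=0,i=2
  #.. -> .   bit 4 = 0  t=0,i=6
  .## -> .   bit 3 = 0  t=0,i=0
  .#. -> .   bit 2 = 0  t=0,i=3
  ..# -> .   bit 1 = 0  t=0,i=7
  ... -> #   bit 0 = 1  t=0,i=18
  bits 11000001 = 193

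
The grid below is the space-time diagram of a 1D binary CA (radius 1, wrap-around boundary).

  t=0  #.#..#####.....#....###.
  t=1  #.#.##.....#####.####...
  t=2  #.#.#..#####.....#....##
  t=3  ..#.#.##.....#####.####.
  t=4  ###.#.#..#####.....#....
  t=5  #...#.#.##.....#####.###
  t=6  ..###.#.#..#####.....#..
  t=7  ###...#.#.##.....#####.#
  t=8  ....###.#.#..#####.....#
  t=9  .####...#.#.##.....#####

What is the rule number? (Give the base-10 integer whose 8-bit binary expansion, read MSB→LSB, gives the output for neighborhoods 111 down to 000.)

  ### -> .   bit 7 = 0  t=0,i=6
  ##. -> .   bit 6 = 0  t=0,i=9
  #.# -> .   bit 5 = 0  t=0,i=1
  #.. -> .   bit 4 = 0  t=0,i=3
  .## -> #   bit 3 = 1  t=0,i=5
  .#. -> #   bit 2 = 1  t=0,i=0
  ..# -> #   bit 1 = 1  t=0,i=4
  ... -> #   bit 0 = 1  t=0,i=11
  bits 00001111 = 15

15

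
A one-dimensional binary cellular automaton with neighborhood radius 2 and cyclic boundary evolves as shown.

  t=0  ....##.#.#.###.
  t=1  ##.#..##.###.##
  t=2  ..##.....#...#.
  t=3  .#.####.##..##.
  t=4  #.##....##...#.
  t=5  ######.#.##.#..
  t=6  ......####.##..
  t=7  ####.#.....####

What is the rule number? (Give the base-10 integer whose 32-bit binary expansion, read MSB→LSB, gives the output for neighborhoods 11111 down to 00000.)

368384029

  [31] ##### => .  t=5,i=2
  [30] ####. => .  t=1,i=0
  [29] ###.# => .  t=1,i=1
  [28] ###.. => #  t=0,i=13
  [27] ##.## => .  t=1,i=8
  [26] ##.#. => #  t=0,i=6
  [25] ##..# => .  t=3,i=10
  [24] ##... => #  t=0,i=14
  [23] #.### => #  t=0,i=11
  [22] #.##. => #  t=3,i=8
  [21] #.#.# => #  t=0,i=7
  [20] #.#.. => #  t=1,i=3
  [19] #..## => .  t=1,i=5
  [18] #..#. => #  t=3,i=0
  [17] #...# => .  t=2,i=0
  [16] #.... => #  t=0,i=0
  [15] .#### => .  t=1,i=14
  [14] .###. => .  t=0,i=12
  [13] .##.# => .  t=0,i=5
  [12] .##.. => #  t=2,i=3
  [11] .#.## => #  t=0,i=10
  [10] .#.#. => .  t=0,i=8
  [9] .#..# => .  t=1,i=4
  [8] .#... => .  t=2,i=10
  [7] ..### => .  t=5,i=0
  [6] ..##. => .  t=0,i=4
  [5] ..#.# => .  t=3,i=1
  [4] ..#.. => #  t=2,i=9
  [3] ...## => #  t=0,i=3
  [2] ...#. => #  t=2,i=8
  [1] ....# => .  t=0,i=2
  [0] ..... => #  t=0,i=1
  bits 00010101111101010001100000011101 = 368384029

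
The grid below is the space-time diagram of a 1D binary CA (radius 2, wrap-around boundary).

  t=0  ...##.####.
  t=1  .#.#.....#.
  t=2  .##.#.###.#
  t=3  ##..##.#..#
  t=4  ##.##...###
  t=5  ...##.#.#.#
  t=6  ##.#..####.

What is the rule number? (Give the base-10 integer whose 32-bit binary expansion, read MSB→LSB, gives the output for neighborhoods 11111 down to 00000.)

  #####|#  b31=1 t=4,i=10
  ####.|.  b30=0 t=0,i=8
  ###.#|.  b29=0 t=2,i=8
  ###..|#  b28=1 t=0,i=9
  ##.##|.  b27=0 t=0,i=5
  ##.#.|.  b26=0 t=2,i=3
  ##..#|.  b25=0 t=3,i=2
  ##...|.  b24=0 t=0,i=10
  #.###|.  b23=0 t=0,i=6
  #.##.|#  b22=1 t=2,i=1
  #.#.#|#  b21=1 t=2,i=4
  #.#..|.  b20=0 t=1,i=3
  #..##|#  b19=1 t=3,i=3
  #..#.|.  b18=0 t=1,i=0
  #...#|#  b17=1 t=4,i=6
  #....|.  b16=0 t=0,i=0
  .####|.  b15=0 t=0,i=7
  .###.|#  b14=1 t=2,i=7
  .##.#|.  b13=0 t=0,i=4
  .##..|#  b12=1 t=4,i=4
  .#.##|#  b11=1 t=2,i=0
  .#.#.|#  b10=1 t=1,i=2
  .#..#|#  b9=1 t=1,i=10
  .#...|#  b8=1 t=1,i=4
  ..###|#  b7=1 t=3,i=10
  ..##.|#  b6=1 t=0,i=3
  ..#.#|#  b5=1 t=1,i=1
  ..#..|.  b4=0 t=1,i=9
  ...##|.  b3=0 t=0,i=2
  ...#.|#  b2=1 t=1,i=8
  ....#|#  b1=1 t=0,i=1
  .....|#  b0=1 t=1,i=6
  bits 10010000011010100101111111100111 = 2422890471

2422890471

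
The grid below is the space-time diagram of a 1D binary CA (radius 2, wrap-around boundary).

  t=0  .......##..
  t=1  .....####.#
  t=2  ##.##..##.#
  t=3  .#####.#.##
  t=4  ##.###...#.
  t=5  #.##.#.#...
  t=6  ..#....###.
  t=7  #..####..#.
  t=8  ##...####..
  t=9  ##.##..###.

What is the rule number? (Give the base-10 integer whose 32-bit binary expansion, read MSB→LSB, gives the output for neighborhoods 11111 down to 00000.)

4208399178

  ##### -> #   bit 31 = 1  t=3,i=3
  ####. -> #   bit 30 = 1  t=1,i=7
  ###.# -> #   bit 29 = 1  t=1,i=8
  ###.. -> #   bit 28 = 1  t=4,i=5
  ##.## -> #   bit 27 = 1  t=2,i=2
  ##.#. -> .   bit 26 = 0  t=1,i=9
  ##..# -> #   bit 25 = 1  t=2,i=5
  ##... -> .   bit 24 = 0  t=0,i=9
  #.### -> #   bit 23 = 1  t=2,i=10
  #.##. -> #   bit 22 = 1  t=2,i=3
  #.#.# -> .   bit 21 = 0  t=3,i=7
  #.#.. -> #   bit 20 = 1  t=1,i=10
  #..## -> .   bit 19 = 0  t=2,i=6
  #..#. -> #   bit 18 = 1  t=7,i=8
  #...# -> #   bit 17 = 1  t=4,i=7
  #.... -> #   bit 16 = 1  t=0,i=10
  .#### -> .   bit 15 = 0  t=1,i=6
  .###. -> .   bit 14 = 0  t=2,i=0
  .##.# -> .   bit 13 = 0  t=2,i=8
  .##.. -> #   bit 12 = 1  t=0,i=8
  .#.## -> .   bit 11 = 0  t=3,i=8
  .#.#. -> .   bit 10 = 0  t=5,i=6
  .#..# -> #   bit 9 = 1  t=7,i=1
  .#... -> #   bit 8 = 1  t=1,i=0
  ..### -> .   bit 7 = 0  t=1,i=5
  ..##. -> #   bit 6 = 1  t=0,i=7
  ..#.# -> .   bit 5 = 0  t=4,i=9
  ..#.. -> .   bit 4 = 0  t=6,i=2
  ...## -> #   bit 3 = 1  t=0,i=6
  ...#. -> .   bit 2 = 0  t=4,i=8
  ....# -> #   bit 1 = 1  t=0,i=5
  ..... -> .   bit 0 = 0  t=0,i=0
  bits 11111010110101110001001101001010 = 4208399178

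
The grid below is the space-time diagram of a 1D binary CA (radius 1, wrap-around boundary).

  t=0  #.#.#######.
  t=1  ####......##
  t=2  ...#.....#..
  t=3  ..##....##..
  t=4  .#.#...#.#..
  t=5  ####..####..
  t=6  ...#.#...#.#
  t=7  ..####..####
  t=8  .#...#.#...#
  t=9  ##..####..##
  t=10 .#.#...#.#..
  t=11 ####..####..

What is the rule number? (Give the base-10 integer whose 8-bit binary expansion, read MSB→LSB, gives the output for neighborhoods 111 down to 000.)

  ### -> .   bit 7 = 0  t=0,i=5
  ##. -> #   bit 6 = 1  t=0,i=10
  #.# -> #   bit 5 = 1  t=0,i=1
  #.. -> .   bit 4 = 0  t=1,i=4
  .## -> .   bit 3 = 0  t=0,i=4
  .#. -> #   bit 2 = 1  t=0,i=0
  ..# -> #   bit 1 = 1  t=1,i=9
  ... -> .   bit 0 = 0  t=1,i=5
  bits 01100110 = 102

102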